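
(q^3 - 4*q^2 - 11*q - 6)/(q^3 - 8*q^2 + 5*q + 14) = (q^2 - 5*q - 6)/(q^2 - 9*q + 14)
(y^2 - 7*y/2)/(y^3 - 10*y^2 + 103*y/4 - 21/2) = 2*y/(2*y^2 - 13*y + 6)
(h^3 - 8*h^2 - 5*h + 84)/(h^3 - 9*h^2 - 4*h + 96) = (h - 7)/(h - 8)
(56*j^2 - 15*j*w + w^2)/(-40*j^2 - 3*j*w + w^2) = (-7*j + w)/(5*j + w)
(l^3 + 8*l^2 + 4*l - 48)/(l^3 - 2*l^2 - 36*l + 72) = (l + 4)/(l - 6)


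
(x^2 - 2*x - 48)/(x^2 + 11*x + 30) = (x - 8)/(x + 5)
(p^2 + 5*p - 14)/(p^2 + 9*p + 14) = (p - 2)/(p + 2)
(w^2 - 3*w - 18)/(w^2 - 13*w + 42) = (w + 3)/(w - 7)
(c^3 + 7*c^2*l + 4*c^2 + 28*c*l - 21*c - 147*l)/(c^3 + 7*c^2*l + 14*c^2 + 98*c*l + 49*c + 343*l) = (c - 3)/(c + 7)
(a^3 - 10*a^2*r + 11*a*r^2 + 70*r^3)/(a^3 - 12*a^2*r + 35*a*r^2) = (a + 2*r)/a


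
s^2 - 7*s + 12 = (s - 4)*(s - 3)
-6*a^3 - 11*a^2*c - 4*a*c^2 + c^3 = (-6*a + c)*(a + c)^2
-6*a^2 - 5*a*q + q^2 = (-6*a + q)*(a + q)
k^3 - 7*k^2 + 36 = (k - 6)*(k - 3)*(k + 2)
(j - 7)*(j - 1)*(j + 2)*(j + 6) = j^4 - 45*j^2 - 40*j + 84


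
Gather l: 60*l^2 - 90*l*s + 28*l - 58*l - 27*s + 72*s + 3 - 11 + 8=60*l^2 + l*(-90*s - 30) + 45*s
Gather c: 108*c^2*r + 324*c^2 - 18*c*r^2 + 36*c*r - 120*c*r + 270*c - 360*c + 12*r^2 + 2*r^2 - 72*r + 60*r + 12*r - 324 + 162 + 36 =c^2*(108*r + 324) + c*(-18*r^2 - 84*r - 90) + 14*r^2 - 126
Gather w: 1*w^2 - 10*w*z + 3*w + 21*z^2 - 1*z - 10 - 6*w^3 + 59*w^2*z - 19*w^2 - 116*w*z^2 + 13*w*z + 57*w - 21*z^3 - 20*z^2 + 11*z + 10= -6*w^3 + w^2*(59*z - 18) + w*(-116*z^2 + 3*z + 60) - 21*z^3 + z^2 + 10*z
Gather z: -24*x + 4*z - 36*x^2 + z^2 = -36*x^2 - 24*x + z^2 + 4*z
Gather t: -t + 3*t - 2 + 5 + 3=2*t + 6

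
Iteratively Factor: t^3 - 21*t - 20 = (t + 4)*(t^2 - 4*t - 5) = (t - 5)*(t + 4)*(t + 1)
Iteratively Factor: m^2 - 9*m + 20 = (m - 5)*(m - 4)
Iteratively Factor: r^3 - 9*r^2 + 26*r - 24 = (r - 3)*(r^2 - 6*r + 8) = (r - 3)*(r - 2)*(r - 4)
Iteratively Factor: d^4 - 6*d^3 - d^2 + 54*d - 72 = (d + 3)*(d^3 - 9*d^2 + 26*d - 24) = (d - 4)*(d + 3)*(d^2 - 5*d + 6) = (d - 4)*(d - 3)*(d + 3)*(d - 2)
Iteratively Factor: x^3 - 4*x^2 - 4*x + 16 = (x + 2)*(x^2 - 6*x + 8) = (x - 2)*(x + 2)*(x - 4)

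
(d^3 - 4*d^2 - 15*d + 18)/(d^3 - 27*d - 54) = (d - 1)/(d + 3)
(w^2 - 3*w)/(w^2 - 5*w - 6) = w*(3 - w)/(-w^2 + 5*w + 6)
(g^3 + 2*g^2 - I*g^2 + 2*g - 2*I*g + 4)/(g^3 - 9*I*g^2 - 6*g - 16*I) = (g + 2)/(g - 8*I)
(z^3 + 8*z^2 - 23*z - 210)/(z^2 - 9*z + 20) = (z^2 + 13*z + 42)/(z - 4)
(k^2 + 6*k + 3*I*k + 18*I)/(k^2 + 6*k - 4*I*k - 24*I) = (k + 3*I)/(k - 4*I)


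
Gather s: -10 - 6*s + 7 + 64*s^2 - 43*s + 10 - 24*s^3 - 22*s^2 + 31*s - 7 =-24*s^3 + 42*s^2 - 18*s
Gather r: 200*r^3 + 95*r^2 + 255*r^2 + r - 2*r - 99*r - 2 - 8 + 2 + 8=200*r^3 + 350*r^2 - 100*r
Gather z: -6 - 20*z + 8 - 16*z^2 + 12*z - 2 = -16*z^2 - 8*z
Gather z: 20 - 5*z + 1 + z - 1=20 - 4*z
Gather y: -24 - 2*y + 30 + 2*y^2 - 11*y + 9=2*y^2 - 13*y + 15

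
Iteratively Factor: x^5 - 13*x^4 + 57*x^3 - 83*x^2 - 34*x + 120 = (x + 1)*(x^4 - 14*x^3 + 71*x^2 - 154*x + 120) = (x - 4)*(x + 1)*(x^3 - 10*x^2 + 31*x - 30) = (x - 5)*(x - 4)*(x + 1)*(x^2 - 5*x + 6) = (x - 5)*(x - 4)*(x - 2)*(x + 1)*(x - 3)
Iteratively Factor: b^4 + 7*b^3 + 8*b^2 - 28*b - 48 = (b - 2)*(b^3 + 9*b^2 + 26*b + 24) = (b - 2)*(b + 2)*(b^2 + 7*b + 12) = (b - 2)*(b + 2)*(b + 3)*(b + 4)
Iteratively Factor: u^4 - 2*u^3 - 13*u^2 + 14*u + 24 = (u + 3)*(u^3 - 5*u^2 + 2*u + 8) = (u - 4)*(u + 3)*(u^2 - u - 2) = (u - 4)*(u - 2)*(u + 3)*(u + 1)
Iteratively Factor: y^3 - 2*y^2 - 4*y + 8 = (y + 2)*(y^2 - 4*y + 4) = (y - 2)*(y + 2)*(y - 2)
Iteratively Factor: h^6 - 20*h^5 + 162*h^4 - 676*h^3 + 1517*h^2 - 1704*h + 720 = (h - 4)*(h^5 - 16*h^4 + 98*h^3 - 284*h^2 + 381*h - 180) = (h - 5)*(h - 4)*(h^4 - 11*h^3 + 43*h^2 - 69*h + 36) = (h - 5)*(h - 4)*(h - 3)*(h^3 - 8*h^2 + 19*h - 12) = (h - 5)*(h - 4)*(h - 3)*(h - 1)*(h^2 - 7*h + 12) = (h - 5)*(h - 4)*(h - 3)^2*(h - 1)*(h - 4)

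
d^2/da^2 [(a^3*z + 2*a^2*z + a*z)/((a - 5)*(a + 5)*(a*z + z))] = 2*(a^3 + 75*a^2 + 75*a + 625)/(a^6 - 75*a^4 + 1875*a^2 - 15625)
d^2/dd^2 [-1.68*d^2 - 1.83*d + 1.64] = -3.36000000000000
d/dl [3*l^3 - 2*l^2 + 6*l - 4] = 9*l^2 - 4*l + 6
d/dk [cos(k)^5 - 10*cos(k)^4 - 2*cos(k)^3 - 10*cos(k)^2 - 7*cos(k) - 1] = (-5*cos(k)^4 + 40*cos(k)^3 + 6*cos(k)^2 + 20*cos(k) + 7)*sin(k)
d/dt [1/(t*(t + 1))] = (-2*t - 1)/(t^2*(t^2 + 2*t + 1))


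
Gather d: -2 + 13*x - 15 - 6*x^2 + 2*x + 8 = -6*x^2 + 15*x - 9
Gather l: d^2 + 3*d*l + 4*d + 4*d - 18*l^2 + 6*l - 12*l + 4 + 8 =d^2 + 8*d - 18*l^2 + l*(3*d - 6) + 12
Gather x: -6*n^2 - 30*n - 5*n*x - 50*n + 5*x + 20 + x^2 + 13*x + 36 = -6*n^2 - 80*n + x^2 + x*(18 - 5*n) + 56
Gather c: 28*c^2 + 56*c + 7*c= 28*c^2 + 63*c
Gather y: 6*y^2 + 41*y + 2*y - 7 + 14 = 6*y^2 + 43*y + 7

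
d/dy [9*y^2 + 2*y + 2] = 18*y + 2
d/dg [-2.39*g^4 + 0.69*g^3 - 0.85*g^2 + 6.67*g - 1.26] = -9.56*g^3 + 2.07*g^2 - 1.7*g + 6.67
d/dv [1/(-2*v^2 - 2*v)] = (v + 1/2)/(v^2*(v + 1)^2)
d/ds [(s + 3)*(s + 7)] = 2*s + 10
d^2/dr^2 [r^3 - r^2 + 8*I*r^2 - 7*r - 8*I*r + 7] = 6*r - 2 + 16*I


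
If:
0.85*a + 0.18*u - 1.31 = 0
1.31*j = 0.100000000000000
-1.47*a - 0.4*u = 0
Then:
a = 6.95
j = 0.08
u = -25.54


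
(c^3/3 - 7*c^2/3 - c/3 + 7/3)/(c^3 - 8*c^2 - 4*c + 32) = (c^3 - 7*c^2 - c + 7)/(3*(c^3 - 8*c^2 - 4*c + 32))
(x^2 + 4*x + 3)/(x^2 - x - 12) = (x + 1)/(x - 4)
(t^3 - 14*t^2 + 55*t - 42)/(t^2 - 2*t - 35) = (t^2 - 7*t + 6)/(t + 5)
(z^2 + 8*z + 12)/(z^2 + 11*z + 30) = (z + 2)/(z + 5)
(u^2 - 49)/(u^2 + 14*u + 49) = (u - 7)/(u + 7)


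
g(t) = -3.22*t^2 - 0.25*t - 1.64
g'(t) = -6.44*t - 0.25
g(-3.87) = -48.90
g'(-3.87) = 24.67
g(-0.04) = -1.64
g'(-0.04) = 0.01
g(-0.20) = -1.72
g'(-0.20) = 1.04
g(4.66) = -72.73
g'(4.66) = -30.26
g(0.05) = -1.66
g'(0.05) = -0.57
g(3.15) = -34.38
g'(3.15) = -20.54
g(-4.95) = -79.30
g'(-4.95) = 31.63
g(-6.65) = -142.37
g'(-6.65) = 42.58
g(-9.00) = -260.21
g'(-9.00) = 57.71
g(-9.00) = -260.21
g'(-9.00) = 57.71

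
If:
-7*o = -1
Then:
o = 1/7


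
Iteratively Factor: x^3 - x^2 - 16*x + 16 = (x - 1)*(x^2 - 16) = (x - 1)*(x + 4)*(x - 4)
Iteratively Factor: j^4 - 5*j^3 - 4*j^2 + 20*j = (j + 2)*(j^3 - 7*j^2 + 10*j) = (j - 5)*(j + 2)*(j^2 - 2*j) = j*(j - 5)*(j + 2)*(j - 2)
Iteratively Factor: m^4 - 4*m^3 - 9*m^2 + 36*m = (m)*(m^3 - 4*m^2 - 9*m + 36) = m*(m - 4)*(m^2 - 9) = m*(m - 4)*(m + 3)*(m - 3)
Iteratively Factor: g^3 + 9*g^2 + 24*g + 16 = (g + 1)*(g^2 + 8*g + 16) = (g + 1)*(g + 4)*(g + 4)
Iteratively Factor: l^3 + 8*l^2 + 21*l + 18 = (l + 3)*(l^2 + 5*l + 6) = (l + 3)^2*(l + 2)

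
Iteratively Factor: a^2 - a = (a - 1)*(a)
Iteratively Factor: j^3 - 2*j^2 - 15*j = (j - 5)*(j^2 + 3*j) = (j - 5)*(j + 3)*(j)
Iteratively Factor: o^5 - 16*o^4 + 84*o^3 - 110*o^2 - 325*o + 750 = (o - 5)*(o^4 - 11*o^3 + 29*o^2 + 35*o - 150) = (o - 5)*(o - 3)*(o^3 - 8*o^2 + 5*o + 50) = (o - 5)*(o - 3)*(o + 2)*(o^2 - 10*o + 25) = (o - 5)^2*(o - 3)*(o + 2)*(o - 5)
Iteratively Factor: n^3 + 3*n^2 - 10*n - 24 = (n + 4)*(n^2 - n - 6) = (n + 2)*(n + 4)*(n - 3)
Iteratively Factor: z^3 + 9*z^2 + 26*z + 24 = (z + 4)*(z^2 + 5*z + 6) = (z + 3)*(z + 4)*(z + 2)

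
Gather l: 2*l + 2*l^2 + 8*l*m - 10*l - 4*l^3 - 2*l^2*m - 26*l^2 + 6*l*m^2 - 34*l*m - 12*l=-4*l^3 + l^2*(-2*m - 24) + l*(6*m^2 - 26*m - 20)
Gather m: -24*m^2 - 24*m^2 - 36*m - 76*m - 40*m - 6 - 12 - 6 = -48*m^2 - 152*m - 24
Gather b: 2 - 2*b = 2 - 2*b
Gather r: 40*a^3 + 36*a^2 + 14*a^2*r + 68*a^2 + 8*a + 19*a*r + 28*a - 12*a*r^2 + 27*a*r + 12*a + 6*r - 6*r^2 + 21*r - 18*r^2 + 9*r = 40*a^3 + 104*a^2 + 48*a + r^2*(-12*a - 24) + r*(14*a^2 + 46*a + 36)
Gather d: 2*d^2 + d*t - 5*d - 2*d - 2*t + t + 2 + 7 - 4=2*d^2 + d*(t - 7) - t + 5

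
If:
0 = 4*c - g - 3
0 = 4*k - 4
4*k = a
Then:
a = 4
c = g/4 + 3/4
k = 1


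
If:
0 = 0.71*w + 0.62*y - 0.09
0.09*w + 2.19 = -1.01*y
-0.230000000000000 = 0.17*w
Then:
No Solution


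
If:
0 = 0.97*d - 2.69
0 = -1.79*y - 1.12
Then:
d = 2.77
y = -0.63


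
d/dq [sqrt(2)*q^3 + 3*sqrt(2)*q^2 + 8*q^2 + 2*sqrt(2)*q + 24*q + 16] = 3*sqrt(2)*q^2 + 6*sqrt(2)*q + 16*q + 2*sqrt(2) + 24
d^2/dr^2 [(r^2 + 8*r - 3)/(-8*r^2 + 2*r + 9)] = 6*(-176*r^3 + 120*r^2 - 624*r + 97)/(512*r^6 - 384*r^5 - 1632*r^4 + 856*r^3 + 1836*r^2 - 486*r - 729)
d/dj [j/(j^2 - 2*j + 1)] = (-j - 1)/(j^3 - 3*j^2 + 3*j - 1)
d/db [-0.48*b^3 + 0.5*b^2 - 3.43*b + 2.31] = -1.44*b^2 + 1.0*b - 3.43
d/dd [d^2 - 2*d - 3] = 2*d - 2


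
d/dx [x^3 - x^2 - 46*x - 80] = 3*x^2 - 2*x - 46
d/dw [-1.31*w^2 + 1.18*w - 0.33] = 1.18 - 2.62*w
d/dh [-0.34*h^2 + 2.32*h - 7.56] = 2.32 - 0.68*h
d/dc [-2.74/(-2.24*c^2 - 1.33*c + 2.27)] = (-12.2752*c - 3.6442)/(2.24*c^2 + 1.33*c - 2.27)^2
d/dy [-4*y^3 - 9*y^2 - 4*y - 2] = -12*y^2 - 18*y - 4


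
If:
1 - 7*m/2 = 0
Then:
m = 2/7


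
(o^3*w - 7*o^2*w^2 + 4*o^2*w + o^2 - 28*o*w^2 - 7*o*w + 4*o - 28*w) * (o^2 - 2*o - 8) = o^5*w - 7*o^4*w^2 + 2*o^4*w + o^4 - 14*o^3*w^2 - 23*o^3*w + 2*o^3 + 112*o^2*w^2 - 46*o^2*w - 16*o^2 + 224*o*w^2 + 112*o*w - 32*o + 224*w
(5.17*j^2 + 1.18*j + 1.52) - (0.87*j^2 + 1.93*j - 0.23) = 4.3*j^2 - 0.75*j + 1.75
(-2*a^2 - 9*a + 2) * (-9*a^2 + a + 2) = 18*a^4 + 79*a^3 - 31*a^2 - 16*a + 4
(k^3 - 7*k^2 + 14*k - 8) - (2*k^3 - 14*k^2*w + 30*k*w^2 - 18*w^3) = -k^3 + 14*k^2*w - 7*k^2 - 30*k*w^2 + 14*k + 18*w^3 - 8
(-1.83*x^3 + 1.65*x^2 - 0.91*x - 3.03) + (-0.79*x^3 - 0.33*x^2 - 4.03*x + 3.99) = -2.62*x^3 + 1.32*x^2 - 4.94*x + 0.96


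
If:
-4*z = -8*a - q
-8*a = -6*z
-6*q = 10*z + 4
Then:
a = 3/2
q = -4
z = 2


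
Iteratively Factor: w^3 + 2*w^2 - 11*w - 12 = (w + 4)*(w^2 - 2*w - 3) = (w - 3)*(w + 4)*(w + 1)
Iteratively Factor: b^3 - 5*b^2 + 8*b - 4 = (b - 2)*(b^2 - 3*b + 2) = (b - 2)^2*(b - 1)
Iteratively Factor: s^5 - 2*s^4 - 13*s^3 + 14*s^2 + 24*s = (s - 2)*(s^4 - 13*s^2 - 12*s) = (s - 4)*(s - 2)*(s^3 + 4*s^2 + 3*s) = s*(s - 4)*(s - 2)*(s^2 + 4*s + 3) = s*(s - 4)*(s - 2)*(s + 3)*(s + 1)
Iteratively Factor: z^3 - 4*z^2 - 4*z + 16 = (z - 4)*(z^2 - 4) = (z - 4)*(z - 2)*(z + 2)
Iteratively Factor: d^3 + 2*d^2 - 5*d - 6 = (d + 1)*(d^2 + d - 6) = (d + 1)*(d + 3)*(d - 2)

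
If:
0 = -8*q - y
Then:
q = -y/8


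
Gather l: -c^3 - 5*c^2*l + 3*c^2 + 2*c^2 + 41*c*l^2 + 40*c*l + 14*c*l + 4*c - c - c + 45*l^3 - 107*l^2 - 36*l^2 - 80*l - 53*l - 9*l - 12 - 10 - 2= -c^3 + 5*c^2 + 2*c + 45*l^3 + l^2*(41*c - 143) + l*(-5*c^2 + 54*c - 142) - 24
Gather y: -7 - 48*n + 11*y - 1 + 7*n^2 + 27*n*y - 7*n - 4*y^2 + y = 7*n^2 - 55*n - 4*y^2 + y*(27*n + 12) - 8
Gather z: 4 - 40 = -36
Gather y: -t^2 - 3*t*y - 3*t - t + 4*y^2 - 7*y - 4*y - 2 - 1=-t^2 - 4*t + 4*y^2 + y*(-3*t - 11) - 3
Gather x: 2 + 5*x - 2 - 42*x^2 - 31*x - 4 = -42*x^2 - 26*x - 4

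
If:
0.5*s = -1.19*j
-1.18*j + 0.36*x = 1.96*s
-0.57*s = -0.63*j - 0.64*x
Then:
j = 0.00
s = 0.00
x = 0.00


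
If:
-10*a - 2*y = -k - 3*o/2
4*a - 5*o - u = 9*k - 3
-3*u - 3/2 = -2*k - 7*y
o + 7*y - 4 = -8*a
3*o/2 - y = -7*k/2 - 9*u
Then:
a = 10299/102304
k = -7899/25576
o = 31915/25576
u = -1457/25576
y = 7113/25576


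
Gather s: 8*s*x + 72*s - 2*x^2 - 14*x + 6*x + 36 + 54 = s*(8*x + 72) - 2*x^2 - 8*x + 90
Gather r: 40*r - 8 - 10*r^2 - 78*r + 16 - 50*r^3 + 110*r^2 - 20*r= -50*r^3 + 100*r^2 - 58*r + 8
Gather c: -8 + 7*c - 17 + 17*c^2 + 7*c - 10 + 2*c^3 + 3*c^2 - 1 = 2*c^3 + 20*c^2 + 14*c - 36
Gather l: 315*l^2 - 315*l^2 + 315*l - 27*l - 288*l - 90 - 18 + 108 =0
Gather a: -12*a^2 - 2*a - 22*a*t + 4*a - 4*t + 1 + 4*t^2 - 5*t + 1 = -12*a^2 + a*(2 - 22*t) + 4*t^2 - 9*t + 2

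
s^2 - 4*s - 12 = (s - 6)*(s + 2)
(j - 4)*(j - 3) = j^2 - 7*j + 12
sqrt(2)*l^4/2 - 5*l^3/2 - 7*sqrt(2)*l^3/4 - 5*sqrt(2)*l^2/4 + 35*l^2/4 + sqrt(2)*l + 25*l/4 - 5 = (l - 4)*(l - 1/2)*(l - 5*sqrt(2)/2)*(sqrt(2)*l/2 + sqrt(2)/2)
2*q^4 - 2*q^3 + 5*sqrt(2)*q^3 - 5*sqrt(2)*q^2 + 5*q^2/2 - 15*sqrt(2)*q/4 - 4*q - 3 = (q - 3/2)*(q + 2*sqrt(2))*(sqrt(2)*q + 1)*(sqrt(2)*q + sqrt(2)/2)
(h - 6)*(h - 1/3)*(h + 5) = h^3 - 4*h^2/3 - 89*h/3 + 10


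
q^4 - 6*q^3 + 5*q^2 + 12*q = q*(q - 4)*(q - 3)*(q + 1)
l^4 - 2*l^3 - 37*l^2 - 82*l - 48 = (l - 8)*(l + 1)*(l + 2)*(l + 3)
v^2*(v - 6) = v^3 - 6*v^2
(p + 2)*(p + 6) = p^2 + 8*p + 12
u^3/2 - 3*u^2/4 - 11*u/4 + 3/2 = (u/2 + 1)*(u - 3)*(u - 1/2)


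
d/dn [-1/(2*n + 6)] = 1/(2*(n + 3)^2)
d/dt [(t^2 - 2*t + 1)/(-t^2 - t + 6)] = (-3*t^2 + 14*t - 11)/(t^4 + 2*t^3 - 11*t^2 - 12*t + 36)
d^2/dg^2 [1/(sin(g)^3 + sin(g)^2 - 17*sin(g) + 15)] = (-9*sin(g)^5 - 20*sin(g)^4 + 22*sin(g)^3 + 224*sin(g)^2 - 101*sin(g) - 548)/((sin(g) - 3)^3*(sin(g) - 1)^2*(sin(g) + 5)^3)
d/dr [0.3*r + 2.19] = 0.300000000000000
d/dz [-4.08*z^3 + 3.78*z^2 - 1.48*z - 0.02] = -12.24*z^2 + 7.56*z - 1.48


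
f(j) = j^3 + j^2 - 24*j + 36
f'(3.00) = 9.00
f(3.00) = 0.00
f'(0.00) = -24.00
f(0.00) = 36.00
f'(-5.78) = 64.67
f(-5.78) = 15.03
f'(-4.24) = 21.45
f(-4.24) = 79.51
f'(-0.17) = -24.25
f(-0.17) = 40.10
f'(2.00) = -8.00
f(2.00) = 0.00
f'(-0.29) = -24.33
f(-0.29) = 43.02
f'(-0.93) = -23.27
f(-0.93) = 58.38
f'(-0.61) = -24.10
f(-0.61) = 50.79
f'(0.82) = -20.34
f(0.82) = 17.54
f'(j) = 3*j^2 + 2*j - 24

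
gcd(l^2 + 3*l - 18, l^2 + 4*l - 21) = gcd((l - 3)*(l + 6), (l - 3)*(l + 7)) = l - 3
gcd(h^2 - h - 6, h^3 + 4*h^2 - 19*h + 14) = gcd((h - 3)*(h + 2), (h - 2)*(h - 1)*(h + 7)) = 1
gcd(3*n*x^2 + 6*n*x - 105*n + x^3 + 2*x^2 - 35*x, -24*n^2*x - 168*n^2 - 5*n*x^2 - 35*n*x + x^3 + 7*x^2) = 3*n*x + 21*n + x^2 + 7*x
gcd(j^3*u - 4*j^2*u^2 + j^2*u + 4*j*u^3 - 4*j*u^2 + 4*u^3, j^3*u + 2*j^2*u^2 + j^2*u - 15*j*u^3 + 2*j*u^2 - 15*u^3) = j*u + u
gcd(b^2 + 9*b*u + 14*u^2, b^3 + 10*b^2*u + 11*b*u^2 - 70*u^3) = b + 7*u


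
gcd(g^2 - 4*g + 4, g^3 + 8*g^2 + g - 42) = g - 2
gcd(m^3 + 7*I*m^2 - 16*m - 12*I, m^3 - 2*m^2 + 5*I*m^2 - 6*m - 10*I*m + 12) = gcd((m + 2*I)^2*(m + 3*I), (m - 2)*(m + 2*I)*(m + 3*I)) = m^2 + 5*I*m - 6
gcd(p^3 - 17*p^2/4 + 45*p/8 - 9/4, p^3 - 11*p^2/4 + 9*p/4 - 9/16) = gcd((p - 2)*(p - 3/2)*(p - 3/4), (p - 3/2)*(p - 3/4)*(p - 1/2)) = p^2 - 9*p/4 + 9/8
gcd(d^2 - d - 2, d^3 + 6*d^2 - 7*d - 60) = 1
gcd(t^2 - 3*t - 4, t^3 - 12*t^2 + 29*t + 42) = t + 1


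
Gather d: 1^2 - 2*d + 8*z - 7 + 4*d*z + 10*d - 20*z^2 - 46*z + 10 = d*(4*z + 8) - 20*z^2 - 38*z + 4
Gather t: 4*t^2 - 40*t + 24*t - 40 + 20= 4*t^2 - 16*t - 20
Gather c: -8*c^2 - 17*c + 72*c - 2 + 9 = -8*c^2 + 55*c + 7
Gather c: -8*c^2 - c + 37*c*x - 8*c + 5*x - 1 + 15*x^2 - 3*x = -8*c^2 + c*(37*x - 9) + 15*x^2 + 2*x - 1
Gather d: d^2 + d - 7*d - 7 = d^2 - 6*d - 7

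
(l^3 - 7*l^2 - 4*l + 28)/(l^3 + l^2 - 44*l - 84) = (l - 2)/(l + 6)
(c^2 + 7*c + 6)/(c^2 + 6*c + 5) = (c + 6)/(c + 5)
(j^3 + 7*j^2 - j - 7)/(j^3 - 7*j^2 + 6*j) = (j^2 + 8*j + 7)/(j*(j - 6))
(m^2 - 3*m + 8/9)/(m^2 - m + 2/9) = (3*m - 8)/(3*m - 2)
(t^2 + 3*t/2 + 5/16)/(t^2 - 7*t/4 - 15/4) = (t + 1/4)/(t - 3)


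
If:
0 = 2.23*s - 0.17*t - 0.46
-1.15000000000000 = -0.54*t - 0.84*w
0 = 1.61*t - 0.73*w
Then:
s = 0.24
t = 0.48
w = 1.06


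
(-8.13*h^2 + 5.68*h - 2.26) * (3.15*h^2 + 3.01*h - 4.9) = -25.6095*h^4 - 6.5793*h^3 + 49.8148*h^2 - 34.6346*h + 11.074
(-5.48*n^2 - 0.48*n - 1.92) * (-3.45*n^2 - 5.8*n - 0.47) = 18.906*n^4 + 33.44*n^3 + 11.9836*n^2 + 11.3616*n + 0.9024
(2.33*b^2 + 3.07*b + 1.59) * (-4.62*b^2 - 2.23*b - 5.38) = -10.7646*b^4 - 19.3793*b^3 - 26.7273*b^2 - 20.0623*b - 8.5542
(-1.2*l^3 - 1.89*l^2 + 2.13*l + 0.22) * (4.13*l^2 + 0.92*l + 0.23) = -4.956*l^5 - 8.9097*l^4 + 6.7821*l^3 + 2.4335*l^2 + 0.6923*l + 0.0506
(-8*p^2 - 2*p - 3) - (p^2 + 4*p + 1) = -9*p^2 - 6*p - 4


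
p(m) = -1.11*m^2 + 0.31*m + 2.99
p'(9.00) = -19.67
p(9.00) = -84.13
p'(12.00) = -26.33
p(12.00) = -153.13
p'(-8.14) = 18.38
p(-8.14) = -73.08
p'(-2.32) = 5.46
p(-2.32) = -3.70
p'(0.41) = -0.60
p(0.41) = 2.93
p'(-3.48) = 8.04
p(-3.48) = -11.53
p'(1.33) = -2.64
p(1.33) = 1.44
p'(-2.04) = 4.84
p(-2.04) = -2.26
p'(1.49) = -3.00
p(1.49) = 0.99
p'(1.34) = -2.66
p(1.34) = 1.41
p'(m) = 0.31 - 2.22*m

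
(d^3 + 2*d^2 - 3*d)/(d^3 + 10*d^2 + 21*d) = (d - 1)/(d + 7)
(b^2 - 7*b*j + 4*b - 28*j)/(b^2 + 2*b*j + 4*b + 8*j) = (b - 7*j)/(b + 2*j)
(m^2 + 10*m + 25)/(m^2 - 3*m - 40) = (m + 5)/(m - 8)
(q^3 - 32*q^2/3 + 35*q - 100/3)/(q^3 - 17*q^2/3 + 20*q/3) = (q - 5)/q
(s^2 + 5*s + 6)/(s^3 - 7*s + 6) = (s + 2)/(s^2 - 3*s + 2)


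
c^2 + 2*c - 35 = (c - 5)*(c + 7)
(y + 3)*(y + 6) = y^2 + 9*y + 18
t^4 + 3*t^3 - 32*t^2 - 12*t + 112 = (t - 4)*(t - 2)*(t + 2)*(t + 7)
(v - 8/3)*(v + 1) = v^2 - 5*v/3 - 8/3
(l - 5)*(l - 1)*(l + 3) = l^3 - 3*l^2 - 13*l + 15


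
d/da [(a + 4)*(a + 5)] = 2*a + 9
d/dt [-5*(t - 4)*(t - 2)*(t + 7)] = -15*t^2 - 10*t + 170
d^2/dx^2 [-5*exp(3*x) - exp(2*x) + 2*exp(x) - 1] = (-45*exp(2*x) - 4*exp(x) + 2)*exp(x)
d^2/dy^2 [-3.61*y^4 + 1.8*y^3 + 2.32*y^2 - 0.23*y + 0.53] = -43.32*y^2 + 10.8*y + 4.64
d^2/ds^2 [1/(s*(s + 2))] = 2*(s^2 + s*(s + 2) + (s + 2)^2)/(s^3*(s + 2)^3)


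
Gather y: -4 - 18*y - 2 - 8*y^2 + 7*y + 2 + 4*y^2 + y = -4*y^2 - 10*y - 4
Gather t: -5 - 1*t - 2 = -t - 7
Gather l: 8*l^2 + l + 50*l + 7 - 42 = 8*l^2 + 51*l - 35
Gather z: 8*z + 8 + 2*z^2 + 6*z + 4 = 2*z^2 + 14*z + 12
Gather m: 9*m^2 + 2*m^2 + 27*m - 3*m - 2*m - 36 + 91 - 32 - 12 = 11*m^2 + 22*m + 11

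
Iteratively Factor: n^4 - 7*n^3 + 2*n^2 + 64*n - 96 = (n - 4)*(n^3 - 3*n^2 - 10*n + 24) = (n - 4)*(n - 2)*(n^2 - n - 12) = (n - 4)*(n - 2)*(n + 3)*(n - 4)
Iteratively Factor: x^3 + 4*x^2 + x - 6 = (x - 1)*(x^2 + 5*x + 6) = (x - 1)*(x + 2)*(x + 3)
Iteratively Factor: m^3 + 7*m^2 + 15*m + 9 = (m + 3)*(m^2 + 4*m + 3) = (m + 1)*(m + 3)*(m + 3)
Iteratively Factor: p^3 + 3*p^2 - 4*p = (p)*(p^2 + 3*p - 4) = p*(p - 1)*(p + 4)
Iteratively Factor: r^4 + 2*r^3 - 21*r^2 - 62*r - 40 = (r + 1)*(r^3 + r^2 - 22*r - 40) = (r - 5)*(r + 1)*(r^2 + 6*r + 8) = (r - 5)*(r + 1)*(r + 2)*(r + 4)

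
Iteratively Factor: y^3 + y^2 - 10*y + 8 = (y - 1)*(y^2 + 2*y - 8) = (y - 1)*(y + 4)*(y - 2)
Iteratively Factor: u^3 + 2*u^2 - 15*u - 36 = (u - 4)*(u^2 + 6*u + 9) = (u - 4)*(u + 3)*(u + 3)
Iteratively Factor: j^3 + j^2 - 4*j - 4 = (j - 2)*(j^2 + 3*j + 2) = (j - 2)*(j + 2)*(j + 1)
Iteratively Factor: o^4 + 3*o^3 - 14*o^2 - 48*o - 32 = (o + 4)*(o^3 - o^2 - 10*o - 8) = (o - 4)*(o + 4)*(o^2 + 3*o + 2) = (o - 4)*(o + 2)*(o + 4)*(o + 1)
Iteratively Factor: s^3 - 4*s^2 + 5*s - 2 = (s - 1)*(s^2 - 3*s + 2) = (s - 1)^2*(s - 2)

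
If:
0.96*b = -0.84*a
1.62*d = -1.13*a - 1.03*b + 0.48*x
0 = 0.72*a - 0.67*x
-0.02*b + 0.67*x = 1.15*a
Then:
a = 0.00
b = 0.00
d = 0.00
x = 0.00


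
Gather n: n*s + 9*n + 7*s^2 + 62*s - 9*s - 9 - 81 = n*(s + 9) + 7*s^2 + 53*s - 90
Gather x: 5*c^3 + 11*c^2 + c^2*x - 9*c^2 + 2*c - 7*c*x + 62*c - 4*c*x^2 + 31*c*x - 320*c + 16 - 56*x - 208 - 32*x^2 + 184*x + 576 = 5*c^3 + 2*c^2 - 256*c + x^2*(-4*c - 32) + x*(c^2 + 24*c + 128) + 384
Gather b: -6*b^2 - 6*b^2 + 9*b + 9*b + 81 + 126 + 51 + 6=-12*b^2 + 18*b + 264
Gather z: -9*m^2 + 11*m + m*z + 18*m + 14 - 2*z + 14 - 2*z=-9*m^2 + 29*m + z*(m - 4) + 28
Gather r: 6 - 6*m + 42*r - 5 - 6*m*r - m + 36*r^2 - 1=-7*m + 36*r^2 + r*(42 - 6*m)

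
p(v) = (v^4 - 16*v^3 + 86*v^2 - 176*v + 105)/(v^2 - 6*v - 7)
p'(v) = (6 - 2*v)*(v^4 - 16*v^3 + 86*v^2 - 176*v + 105)/(v^2 - 6*v - 7)^2 + (4*v^3 - 48*v^2 + 172*v - 176)/(v^2 - 6*v - 7) = 2*(v^3 - 3*v^2 - 9*v + 19)/(v^2 + 2*v + 1)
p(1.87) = 1.07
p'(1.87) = -0.43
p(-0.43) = -46.73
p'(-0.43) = 136.88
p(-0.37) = -39.35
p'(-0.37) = 110.20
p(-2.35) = 97.58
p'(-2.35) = 11.64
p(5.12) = 0.17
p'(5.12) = 1.52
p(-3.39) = 98.48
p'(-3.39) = -8.38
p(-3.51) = 99.54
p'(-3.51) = -9.40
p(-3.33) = 97.99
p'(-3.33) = -7.82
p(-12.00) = 301.36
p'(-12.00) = -33.60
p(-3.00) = 96.00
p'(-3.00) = -4.00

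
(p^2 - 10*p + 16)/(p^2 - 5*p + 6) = (p - 8)/(p - 3)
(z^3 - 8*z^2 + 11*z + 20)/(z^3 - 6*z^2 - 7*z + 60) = (z + 1)/(z + 3)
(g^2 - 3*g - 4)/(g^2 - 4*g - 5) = (g - 4)/(g - 5)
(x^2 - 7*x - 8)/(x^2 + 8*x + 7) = (x - 8)/(x + 7)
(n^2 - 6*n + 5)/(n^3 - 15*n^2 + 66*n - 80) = (n - 1)/(n^2 - 10*n + 16)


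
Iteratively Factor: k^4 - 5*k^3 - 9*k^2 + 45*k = (k - 5)*(k^3 - 9*k) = k*(k - 5)*(k^2 - 9) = k*(k - 5)*(k + 3)*(k - 3)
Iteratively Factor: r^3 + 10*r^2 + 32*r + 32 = (r + 2)*(r^2 + 8*r + 16) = (r + 2)*(r + 4)*(r + 4)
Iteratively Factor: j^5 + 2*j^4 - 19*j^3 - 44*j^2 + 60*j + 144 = (j - 2)*(j^4 + 4*j^3 - 11*j^2 - 66*j - 72) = (j - 2)*(j + 3)*(j^3 + j^2 - 14*j - 24) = (j - 2)*(j + 2)*(j + 3)*(j^2 - j - 12) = (j - 4)*(j - 2)*(j + 2)*(j + 3)*(j + 3)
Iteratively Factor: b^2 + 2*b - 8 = (b + 4)*(b - 2)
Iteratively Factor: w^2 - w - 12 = (w - 4)*(w + 3)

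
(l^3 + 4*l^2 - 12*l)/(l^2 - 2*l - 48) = l*(l - 2)/(l - 8)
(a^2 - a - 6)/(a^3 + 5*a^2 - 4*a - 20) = (a - 3)/(a^2 + 3*a - 10)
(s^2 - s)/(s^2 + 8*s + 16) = s*(s - 1)/(s^2 + 8*s + 16)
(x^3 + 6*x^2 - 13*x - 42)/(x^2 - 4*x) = (x^3 + 6*x^2 - 13*x - 42)/(x*(x - 4))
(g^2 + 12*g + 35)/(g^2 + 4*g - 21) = (g + 5)/(g - 3)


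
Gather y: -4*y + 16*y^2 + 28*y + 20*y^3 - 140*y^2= 20*y^3 - 124*y^2 + 24*y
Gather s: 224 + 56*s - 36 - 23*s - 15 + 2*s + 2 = 35*s + 175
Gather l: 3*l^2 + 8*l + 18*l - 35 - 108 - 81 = 3*l^2 + 26*l - 224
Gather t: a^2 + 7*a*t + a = a^2 + 7*a*t + a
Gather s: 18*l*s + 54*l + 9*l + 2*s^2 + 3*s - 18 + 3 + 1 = 63*l + 2*s^2 + s*(18*l + 3) - 14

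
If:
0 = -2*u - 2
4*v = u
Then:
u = -1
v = -1/4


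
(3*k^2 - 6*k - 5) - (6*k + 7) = 3*k^2 - 12*k - 12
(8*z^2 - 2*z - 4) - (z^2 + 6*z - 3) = 7*z^2 - 8*z - 1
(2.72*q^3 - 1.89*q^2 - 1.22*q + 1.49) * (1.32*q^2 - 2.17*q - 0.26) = 3.5904*q^5 - 8.3972*q^4 + 1.7837*q^3 + 5.1056*q^2 - 2.9161*q - 0.3874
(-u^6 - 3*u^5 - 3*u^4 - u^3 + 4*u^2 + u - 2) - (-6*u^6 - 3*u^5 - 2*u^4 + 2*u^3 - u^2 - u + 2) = 5*u^6 - u^4 - 3*u^3 + 5*u^2 + 2*u - 4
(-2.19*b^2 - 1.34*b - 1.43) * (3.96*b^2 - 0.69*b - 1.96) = -8.6724*b^4 - 3.7953*b^3 - 0.4458*b^2 + 3.6131*b + 2.8028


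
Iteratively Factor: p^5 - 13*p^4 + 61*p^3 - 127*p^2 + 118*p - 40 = (p - 1)*(p^4 - 12*p^3 + 49*p^2 - 78*p + 40) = (p - 1)^2*(p^3 - 11*p^2 + 38*p - 40) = (p - 2)*(p - 1)^2*(p^2 - 9*p + 20) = (p - 4)*(p - 2)*(p - 1)^2*(p - 5)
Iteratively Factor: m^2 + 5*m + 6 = (m + 2)*(m + 3)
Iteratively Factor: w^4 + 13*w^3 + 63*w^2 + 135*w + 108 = (w + 3)*(w^3 + 10*w^2 + 33*w + 36) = (w + 3)^2*(w^2 + 7*w + 12) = (w + 3)^2*(w + 4)*(w + 3)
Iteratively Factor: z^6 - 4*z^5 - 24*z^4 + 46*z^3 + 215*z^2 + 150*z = (z + 2)*(z^5 - 6*z^4 - 12*z^3 + 70*z^2 + 75*z) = (z - 5)*(z + 2)*(z^4 - z^3 - 17*z^2 - 15*z) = (z - 5)^2*(z + 2)*(z^3 + 4*z^2 + 3*z) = z*(z - 5)^2*(z + 2)*(z^2 + 4*z + 3) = z*(z - 5)^2*(z + 1)*(z + 2)*(z + 3)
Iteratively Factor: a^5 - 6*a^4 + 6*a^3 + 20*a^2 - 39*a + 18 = (a - 3)*(a^4 - 3*a^3 - 3*a^2 + 11*a - 6) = (a - 3)*(a + 2)*(a^3 - 5*a^2 + 7*a - 3) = (a - 3)*(a - 1)*(a + 2)*(a^2 - 4*a + 3) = (a - 3)^2*(a - 1)*(a + 2)*(a - 1)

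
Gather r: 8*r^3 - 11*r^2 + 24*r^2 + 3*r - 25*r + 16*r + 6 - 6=8*r^3 + 13*r^2 - 6*r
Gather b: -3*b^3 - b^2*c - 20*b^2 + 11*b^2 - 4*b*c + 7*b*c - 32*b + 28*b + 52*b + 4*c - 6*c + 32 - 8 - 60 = -3*b^3 + b^2*(-c - 9) + b*(3*c + 48) - 2*c - 36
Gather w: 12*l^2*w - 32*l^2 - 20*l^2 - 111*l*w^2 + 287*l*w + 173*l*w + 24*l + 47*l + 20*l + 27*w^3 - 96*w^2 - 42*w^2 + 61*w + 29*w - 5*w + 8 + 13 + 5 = -52*l^2 + 91*l + 27*w^3 + w^2*(-111*l - 138) + w*(12*l^2 + 460*l + 85) + 26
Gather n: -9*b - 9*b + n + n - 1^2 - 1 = -18*b + 2*n - 2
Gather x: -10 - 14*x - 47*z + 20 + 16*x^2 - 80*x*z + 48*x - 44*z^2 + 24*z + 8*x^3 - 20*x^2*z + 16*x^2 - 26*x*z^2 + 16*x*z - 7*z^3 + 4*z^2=8*x^3 + x^2*(32 - 20*z) + x*(-26*z^2 - 64*z + 34) - 7*z^3 - 40*z^2 - 23*z + 10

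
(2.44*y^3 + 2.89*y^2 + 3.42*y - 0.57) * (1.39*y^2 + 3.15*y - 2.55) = 3.3916*y^5 + 11.7031*y^4 + 7.6353*y^3 + 2.6112*y^2 - 10.5165*y + 1.4535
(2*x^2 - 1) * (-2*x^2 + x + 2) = -4*x^4 + 2*x^3 + 6*x^2 - x - 2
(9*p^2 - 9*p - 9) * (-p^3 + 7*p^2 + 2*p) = -9*p^5 + 72*p^4 - 36*p^3 - 81*p^2 - 18*p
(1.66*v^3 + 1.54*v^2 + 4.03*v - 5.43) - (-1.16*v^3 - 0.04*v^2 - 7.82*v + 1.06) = 2.82*v^3 + 1.58*v^2 + 11.85*v - 6.49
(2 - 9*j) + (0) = 2 - 9*j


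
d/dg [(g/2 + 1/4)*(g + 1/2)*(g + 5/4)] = 3*(g + 1)*(2*g + 1)/4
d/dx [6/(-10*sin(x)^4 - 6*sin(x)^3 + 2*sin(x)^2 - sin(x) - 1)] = 6*(40*sin(x)^3 + 18*sin(x)^2 - 4*sin(x) + 1)*cos(x)/(10*sin(x)^4 + 6*sin(x)^3 - 2*sin(x)^2 + sin(x) + 1)^2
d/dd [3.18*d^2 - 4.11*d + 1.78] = 6.36*d - 4.11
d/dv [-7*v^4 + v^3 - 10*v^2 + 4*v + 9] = -28*v^3 + 3*v^2 - 20*v + 4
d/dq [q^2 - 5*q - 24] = 2*q - 5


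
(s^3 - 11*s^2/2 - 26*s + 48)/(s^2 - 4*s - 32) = s - 3/2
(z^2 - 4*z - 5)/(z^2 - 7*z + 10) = (z + 1)/(z - 2)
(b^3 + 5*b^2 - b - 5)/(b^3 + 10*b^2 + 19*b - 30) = (b + 1)/(b + 6)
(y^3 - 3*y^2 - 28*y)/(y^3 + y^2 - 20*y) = (y^2 - 3*y - 28)/(y^2 + y - 20)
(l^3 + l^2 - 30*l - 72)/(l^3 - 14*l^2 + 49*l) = (l^3 + l^2 - 30*l - 72)/(l*(l^2 - 14*l + 49))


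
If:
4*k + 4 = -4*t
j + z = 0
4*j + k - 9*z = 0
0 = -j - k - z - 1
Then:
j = 1/13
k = -1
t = 0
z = -1/13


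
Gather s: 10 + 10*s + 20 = 10*s + 30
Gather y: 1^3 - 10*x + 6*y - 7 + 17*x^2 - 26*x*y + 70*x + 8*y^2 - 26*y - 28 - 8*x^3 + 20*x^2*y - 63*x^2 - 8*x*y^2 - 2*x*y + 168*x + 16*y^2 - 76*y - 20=-8*x^3 - 46*x^2 + 228*x + y^2*(24 - 8*x) + y*(20*x^2 - 28*x - 96) - 54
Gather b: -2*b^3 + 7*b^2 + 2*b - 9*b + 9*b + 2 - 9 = -2*b^3 + 7*b^2 + 2*b - 7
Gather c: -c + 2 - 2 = -c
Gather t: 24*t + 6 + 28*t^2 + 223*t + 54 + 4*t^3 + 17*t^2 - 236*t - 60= 4*t^3 + 45*t^2 + 11*t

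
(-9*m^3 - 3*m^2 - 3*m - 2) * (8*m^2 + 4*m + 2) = -72*m^5 - 60*m^4 - 54*m^3 - 34*m^2 - 14*m - 4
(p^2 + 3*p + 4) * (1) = p^2 + 3*p + 4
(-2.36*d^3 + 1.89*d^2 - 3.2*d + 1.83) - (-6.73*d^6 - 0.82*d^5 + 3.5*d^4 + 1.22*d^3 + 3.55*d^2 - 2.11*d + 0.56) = 6.73*d^6 + 0.82*d^5 - 3.5*d^4 - 3.58*d^3 - 1.66*d^2 - 1.09*d + 1.27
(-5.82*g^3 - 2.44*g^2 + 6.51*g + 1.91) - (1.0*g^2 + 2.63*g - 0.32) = -5.82*g^3 - 3.44*g^2 + 3.88*g + 2.23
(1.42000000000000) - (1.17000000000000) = 0.250000000000000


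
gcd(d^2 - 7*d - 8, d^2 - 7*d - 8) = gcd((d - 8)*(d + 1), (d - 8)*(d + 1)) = d^2 - 7*d - 8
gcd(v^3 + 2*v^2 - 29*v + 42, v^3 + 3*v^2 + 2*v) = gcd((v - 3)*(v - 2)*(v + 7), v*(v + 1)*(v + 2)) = 1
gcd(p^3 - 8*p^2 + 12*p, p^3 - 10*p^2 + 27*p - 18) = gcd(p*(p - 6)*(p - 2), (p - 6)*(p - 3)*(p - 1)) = p - 6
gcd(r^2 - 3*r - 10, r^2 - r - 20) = r - 5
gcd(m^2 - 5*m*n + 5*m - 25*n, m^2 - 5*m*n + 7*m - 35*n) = m - 5*n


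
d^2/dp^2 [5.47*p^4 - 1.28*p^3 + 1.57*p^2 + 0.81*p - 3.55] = 65.64*p^2 - 7.68*p + 3.14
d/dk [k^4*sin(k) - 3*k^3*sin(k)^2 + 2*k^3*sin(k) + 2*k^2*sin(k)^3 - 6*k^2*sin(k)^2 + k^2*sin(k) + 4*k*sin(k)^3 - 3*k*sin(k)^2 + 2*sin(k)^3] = k^4*cos(k) + 4*k^3*sin(k) - 3*k^3*sin(2*k) + 2*k^3*cos(k) + 6*k^2*sin(k)^2*cos(k) - 9*k^2*sin(k)^2 + 6*k^2*sin(k) - 6*k^2*sin(2*k) + k^2*cos(k) + 4*k*sin(k)^3 + 12*k*sin(k)^2*cos(k) - 12*k*sin(k)^2 + 2*k*sin(k) - 3*k*sin(2*k) + 4*sin(k)^3 + 6*sin(k)^2*cos(k) - 3*sin(k)^2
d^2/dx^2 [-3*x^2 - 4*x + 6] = -6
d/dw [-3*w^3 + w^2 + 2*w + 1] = -9*w^2 + 2*w + 2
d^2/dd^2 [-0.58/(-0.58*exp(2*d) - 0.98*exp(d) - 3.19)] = (0.58*(1.16*exp(d) + 0.98)*(2.32*exp(d) + 1.96)*exp(d) - (1.3456*exp(d) + 0.5684)*(0.58*exp(2*d) + 0.98*exp(d) + 3.19))*exp(d)/(0.58*exp(2*d) + 0.98*exp(d) + 3.19)^3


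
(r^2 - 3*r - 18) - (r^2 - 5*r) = 2*r - 18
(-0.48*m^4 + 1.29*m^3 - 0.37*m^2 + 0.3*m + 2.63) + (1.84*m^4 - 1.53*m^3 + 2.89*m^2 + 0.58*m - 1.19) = 1.36*m^4 - 0.24*m^3 + 2.52*m^2 + 0.88*m + 1.44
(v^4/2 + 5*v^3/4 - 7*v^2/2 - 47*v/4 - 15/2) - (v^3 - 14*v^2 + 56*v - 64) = v^4/2 + v^3/4 + 21*v^2/2 - 271*v/4 + 113/2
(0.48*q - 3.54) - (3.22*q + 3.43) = -2.74*q - 6.97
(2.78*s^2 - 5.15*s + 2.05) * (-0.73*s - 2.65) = -2.0294*s^3 - 3.6075*s^2 + 12.151*s - 5.4325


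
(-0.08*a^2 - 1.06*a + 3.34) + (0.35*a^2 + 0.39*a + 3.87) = 0.27*a^2 - 0.67*a + 7.21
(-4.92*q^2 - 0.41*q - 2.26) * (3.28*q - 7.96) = -16.1376*q^3 + 37.8184*q^2 - 4.1492*q + 17.9896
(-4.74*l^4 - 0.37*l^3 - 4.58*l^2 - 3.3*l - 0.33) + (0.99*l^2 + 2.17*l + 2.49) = -4.74*l^4 - 0.37*l^3 - 3.59*l^2 - 1.13*l + 2.16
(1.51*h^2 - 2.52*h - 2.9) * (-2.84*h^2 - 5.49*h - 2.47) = -4.2884*h^4 - 1.1331*h^3 + 18.3411*h^2 + 22.1454*h + 7.163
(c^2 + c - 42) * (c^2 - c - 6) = c^4 - 49*c^2 + 36*c + 252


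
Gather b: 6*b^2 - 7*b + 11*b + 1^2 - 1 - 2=6*b^2 + 4*b - 2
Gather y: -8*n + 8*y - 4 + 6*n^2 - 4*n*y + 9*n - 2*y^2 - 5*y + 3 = 6*n^2 + n - 2*y^2 + y*(3 - 4*n) - 1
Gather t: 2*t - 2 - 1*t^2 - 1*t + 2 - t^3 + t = -t^3 - t^2 + 2*t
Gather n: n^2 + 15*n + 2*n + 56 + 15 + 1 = n^2 + 17*n + 72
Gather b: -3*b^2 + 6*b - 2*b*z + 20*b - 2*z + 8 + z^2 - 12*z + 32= -3*b^2 + b*(26 - 2*z) + z^2 - 14*z + 40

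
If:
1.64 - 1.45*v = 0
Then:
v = 1.13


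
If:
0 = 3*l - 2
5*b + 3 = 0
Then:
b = -3/5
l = 2/3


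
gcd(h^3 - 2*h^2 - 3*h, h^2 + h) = h^2 + h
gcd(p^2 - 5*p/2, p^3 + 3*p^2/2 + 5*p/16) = p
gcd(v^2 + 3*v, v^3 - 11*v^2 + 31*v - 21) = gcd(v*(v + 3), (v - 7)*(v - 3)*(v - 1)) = 1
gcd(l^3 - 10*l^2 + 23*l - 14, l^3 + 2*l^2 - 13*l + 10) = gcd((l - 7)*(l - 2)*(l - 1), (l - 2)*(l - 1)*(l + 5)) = l^2 - 3*l + 2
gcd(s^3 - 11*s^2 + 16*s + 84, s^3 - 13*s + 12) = 1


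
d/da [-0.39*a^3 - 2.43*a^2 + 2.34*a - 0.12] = -1.17*a^2 - 4.86*a + 2.34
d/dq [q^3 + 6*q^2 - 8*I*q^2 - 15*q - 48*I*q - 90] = 3*q^2 + q*(12 - 16*I) - 15 - 48*I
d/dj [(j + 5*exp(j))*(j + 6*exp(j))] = 11*j*exp(j) + 2*j + 60*exp(2*j) + 11*exp(j)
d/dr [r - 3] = 1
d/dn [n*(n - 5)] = 2*n - 5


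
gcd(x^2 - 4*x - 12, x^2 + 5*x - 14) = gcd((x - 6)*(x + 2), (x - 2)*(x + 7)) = 1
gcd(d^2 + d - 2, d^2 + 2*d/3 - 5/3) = d - 1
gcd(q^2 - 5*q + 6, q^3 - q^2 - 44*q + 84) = q - 2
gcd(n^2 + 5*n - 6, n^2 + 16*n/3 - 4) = n + 6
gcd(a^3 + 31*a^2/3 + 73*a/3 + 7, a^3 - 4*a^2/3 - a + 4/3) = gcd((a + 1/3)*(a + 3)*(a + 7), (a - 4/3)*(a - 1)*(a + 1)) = 1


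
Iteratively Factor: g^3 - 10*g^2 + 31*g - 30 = (g - 5)*(g^2 - 5*g + 6) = (g - 5)*(g - 3)*(g - 2)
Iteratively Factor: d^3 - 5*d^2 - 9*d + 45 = (d - 5)*(d^2 - 9) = (d - 5)*(d + 3)*(d - 3)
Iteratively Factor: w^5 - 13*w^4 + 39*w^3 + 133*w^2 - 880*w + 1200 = (w - 5)*(w^4 - 8*w^3 - w^2 + 128*w - 240) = (w - 5)^2*(w^3 - 3*w^2 - 16*w + 48) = (w - 5)^2*(w - 4)*(w^2 + w - 12) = (w - 5)^2*(w - 4)*(w + 4)*(w - 3)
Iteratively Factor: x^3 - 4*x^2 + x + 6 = (x - 3)*(x^2 - x - 2) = (x - 3)*(x + 1)*(x - 2)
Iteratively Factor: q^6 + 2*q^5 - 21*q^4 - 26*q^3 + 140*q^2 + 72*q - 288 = (q + 2)*(q^5 - 21*q^3 + 16*q^2 + 108*q - 144) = (q - 2)*(q + 2)*(q^4 + 2*q^3 - 17*q^2 - 18*q + 72) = (q - 2)^2*(q + 2)*(q^3 + 4*q^2 - 9*q - 36) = (q - 2)^2*(q + 2)*(q + 3)*(q^2 + q - 12) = (q - 2)^2*(q + 2)*(q + 3)*(q + 4)*(q - 3)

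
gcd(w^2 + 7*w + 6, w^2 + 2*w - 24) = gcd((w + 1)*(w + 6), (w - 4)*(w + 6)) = w + 6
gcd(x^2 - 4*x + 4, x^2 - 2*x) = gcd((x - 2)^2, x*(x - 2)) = x - 2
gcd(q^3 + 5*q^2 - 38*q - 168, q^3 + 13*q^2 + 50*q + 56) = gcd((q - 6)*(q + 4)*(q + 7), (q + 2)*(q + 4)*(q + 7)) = q^2 + 11*q + 28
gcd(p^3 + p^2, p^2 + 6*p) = p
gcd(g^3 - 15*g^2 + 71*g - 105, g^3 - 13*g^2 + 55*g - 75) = g^2 - 8*g + 15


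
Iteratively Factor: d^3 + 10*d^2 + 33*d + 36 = (d + 3)*(d^2 + 7*d + 12) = (d + 3)*(d + 4)*(d + 3)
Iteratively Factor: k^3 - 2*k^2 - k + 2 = (k - 2)*(k^2 - 1) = (k - 2)*(k + 1)*(k - 1)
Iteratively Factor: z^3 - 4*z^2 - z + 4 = (z - 4)*(z^2 - 1) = (z - 4)*(z - 1)*(z + 1)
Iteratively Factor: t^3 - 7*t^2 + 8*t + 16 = (t + 1)*(t^2 - 8*t + 16) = (t - 4)*(t + 1)*(t - 4)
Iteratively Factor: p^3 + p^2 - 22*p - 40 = (p + 2)*(p^2 - p - 20) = (p - 5)*(p + 2)*(p + 4)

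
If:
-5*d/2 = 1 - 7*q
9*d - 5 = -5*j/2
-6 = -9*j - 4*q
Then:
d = 110/271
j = 146/271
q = 78/271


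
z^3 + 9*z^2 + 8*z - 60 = (z - 2)*(z + 5)*(z + 6)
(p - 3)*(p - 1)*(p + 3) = p^3 - p^2 - 9*p + 9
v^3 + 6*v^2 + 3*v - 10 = (v - 1)*(v + 2)*(v + 5)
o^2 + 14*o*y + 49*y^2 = (o + 7*y)^2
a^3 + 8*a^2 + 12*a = a*(a + 2)*(a + 6)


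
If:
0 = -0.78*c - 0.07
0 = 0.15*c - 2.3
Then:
No Solution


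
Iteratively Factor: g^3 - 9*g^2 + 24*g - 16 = (g - 1)*(g^2 - 8*g + 16) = (g - 4)*(g - 1)*(g - 4)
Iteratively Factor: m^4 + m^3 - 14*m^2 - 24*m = (m + 2)*(m^3 - m^2 - 12*m) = (m + 2)*(m + 3)*(m^2 - 4*m) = m*(m + 2)*(m + 3)*(m - 4)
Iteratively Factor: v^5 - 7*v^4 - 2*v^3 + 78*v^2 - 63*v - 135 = (v - 3)*(v^4 - 4*v^3 - 14*v^2 + 36*v + 45) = (v - 3)^2*(v^3 - v^2 - 17*v - 15) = (v - 3)^2*(v + 1)*(v^2 - 2*v - 15) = (v - 3)^2*(v + 1)*(v + 3)*(v - 5)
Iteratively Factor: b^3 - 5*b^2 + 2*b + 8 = (b + 1)*(b^2 - 6*b + 8) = (b - 4)*(b + 1)*(b - 2)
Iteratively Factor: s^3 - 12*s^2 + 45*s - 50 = (s - 2)*(s^2 - 10*s + 25) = (s - 5)*(s - 2)*(s - 5)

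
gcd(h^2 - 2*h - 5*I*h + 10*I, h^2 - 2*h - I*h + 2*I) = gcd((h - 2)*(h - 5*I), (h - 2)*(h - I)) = h - 2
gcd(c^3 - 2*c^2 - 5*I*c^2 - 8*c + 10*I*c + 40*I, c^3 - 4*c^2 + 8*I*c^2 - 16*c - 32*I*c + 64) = c - 4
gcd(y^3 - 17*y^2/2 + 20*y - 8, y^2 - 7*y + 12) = y - 4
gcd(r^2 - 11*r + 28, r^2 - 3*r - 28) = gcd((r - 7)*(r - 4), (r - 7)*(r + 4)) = r - 7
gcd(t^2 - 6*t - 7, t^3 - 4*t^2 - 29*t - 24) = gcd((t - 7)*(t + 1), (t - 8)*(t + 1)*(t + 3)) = t + 1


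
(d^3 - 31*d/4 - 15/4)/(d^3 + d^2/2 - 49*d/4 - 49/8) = 2*(2*d^2 - d - 15)/(4*d^2 - 49)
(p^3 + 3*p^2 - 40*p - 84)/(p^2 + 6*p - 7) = (p^2 - 4*p - 12)/(p - 1)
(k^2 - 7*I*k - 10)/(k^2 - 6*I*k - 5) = (k - 2*I)/(k - I)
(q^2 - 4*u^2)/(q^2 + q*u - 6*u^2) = (q + 2*u)/(q + 3*u)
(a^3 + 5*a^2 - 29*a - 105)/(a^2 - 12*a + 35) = (a^2 + 10*a + 21)/(a - 7)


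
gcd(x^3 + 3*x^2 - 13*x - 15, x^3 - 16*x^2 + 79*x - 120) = x - 3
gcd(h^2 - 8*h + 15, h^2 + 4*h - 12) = 1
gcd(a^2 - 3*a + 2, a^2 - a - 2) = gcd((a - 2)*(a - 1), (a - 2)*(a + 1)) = a - 2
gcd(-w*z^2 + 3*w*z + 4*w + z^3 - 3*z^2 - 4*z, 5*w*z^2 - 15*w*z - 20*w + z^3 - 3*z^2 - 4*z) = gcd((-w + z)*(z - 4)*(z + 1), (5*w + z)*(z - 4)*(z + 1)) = z^2 - 3*z - 4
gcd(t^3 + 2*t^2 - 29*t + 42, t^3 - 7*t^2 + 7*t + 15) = t - 3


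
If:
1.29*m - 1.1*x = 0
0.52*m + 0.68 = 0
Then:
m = -1.31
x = -1.53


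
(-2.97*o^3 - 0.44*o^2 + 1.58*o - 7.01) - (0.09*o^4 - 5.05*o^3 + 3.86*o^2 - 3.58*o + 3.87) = -0.09*o^4 + 2.08*o^3 - 4.3*o^2 + 5.16*o - 10.88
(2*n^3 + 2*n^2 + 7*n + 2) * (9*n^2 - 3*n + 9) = 18*n^5 + 12*n^4 + 75*n^3 + 15*n^2 + 57*n + 18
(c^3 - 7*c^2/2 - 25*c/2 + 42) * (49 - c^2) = -c^5 + 7*c^4/2 + 123*c^3/2 - 427*c^2/2 - 1225*c/2 + 2058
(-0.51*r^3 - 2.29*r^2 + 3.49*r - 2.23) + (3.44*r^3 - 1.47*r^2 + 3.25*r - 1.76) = 2.93*r^3 - 3.76*r^2 + 6.74*r - 3.99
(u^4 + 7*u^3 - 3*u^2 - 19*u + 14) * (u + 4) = u^5 + 11*u^4 + 25*u^3 - 31*u^2 - 62*u + 56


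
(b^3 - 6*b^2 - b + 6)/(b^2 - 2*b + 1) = (b^2 - 5*b - 6)/(b - 1)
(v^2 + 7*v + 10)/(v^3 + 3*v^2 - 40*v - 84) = (v + 5)/(v^2 + v - 42)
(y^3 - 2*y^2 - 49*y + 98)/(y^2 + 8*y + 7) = (y^2 - 9*y + 14)/(y + 1)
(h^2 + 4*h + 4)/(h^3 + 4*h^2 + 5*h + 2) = (h + 2)/(h^2 + 2*h + 1)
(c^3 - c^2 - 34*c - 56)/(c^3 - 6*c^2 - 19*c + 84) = (c + 2)/(c - 3)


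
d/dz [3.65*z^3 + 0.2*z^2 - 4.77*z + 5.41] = 10.95*z^2 + 0.4*z - 4.77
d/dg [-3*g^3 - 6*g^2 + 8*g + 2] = -9*g^2 - 12*g + 8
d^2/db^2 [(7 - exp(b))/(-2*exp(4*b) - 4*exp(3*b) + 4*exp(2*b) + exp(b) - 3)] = (36*exp(8*b) - 360*exp(7*b) - 1240*exp(6*b) - 366*exp(5*b) + 1118*exp(4*b) + 120*exp(3*b) + 744*exp(2*b) - 340*exp(b) - 12)*exp(b)/(8*exp(12*b) + 48*exp(11*b) + 48*exp(10*b) - 140*exp(9*b) - 108*exp(8*b) + 336*exp(7*b) + 38*exp(6*b) - 360*exp(5*b) + 114*exp(4*b) + 179*exp(3*b) - 99*exp(2*b) - 27*exp(b) + 27)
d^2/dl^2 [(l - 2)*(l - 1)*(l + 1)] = 6*l - 4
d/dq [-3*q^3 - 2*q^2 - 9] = q*(-9*q - 4)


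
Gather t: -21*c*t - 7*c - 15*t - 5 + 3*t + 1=-7*c + t*(-21*c - 12) - 4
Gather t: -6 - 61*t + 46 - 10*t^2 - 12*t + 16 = -10*t^2 - 73*t + 56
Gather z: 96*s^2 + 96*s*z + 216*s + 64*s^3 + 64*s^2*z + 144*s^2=64*s^3 + 240*s^2 + 216*s + z*(64*s^2 + 96*s)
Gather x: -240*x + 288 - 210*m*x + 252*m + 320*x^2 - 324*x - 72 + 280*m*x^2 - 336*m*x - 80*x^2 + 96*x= 252*m + x^2*(280*m + 240) + x*(-546*m - 468) + 216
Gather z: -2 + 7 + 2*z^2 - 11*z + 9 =2*z^2 - 11*z + 14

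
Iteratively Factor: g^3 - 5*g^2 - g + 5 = (g - 5)*(g^2 - 1) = (g - 5)*(g - 1)*(g + 1)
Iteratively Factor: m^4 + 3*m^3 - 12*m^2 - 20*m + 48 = (m + 3)*(m^3 - 12*m + 16) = (m + 3)*(m + 4)*(m^2 - 4*m + 4) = (m - 2)*(m + 3)*(m + 4)*(m - 2)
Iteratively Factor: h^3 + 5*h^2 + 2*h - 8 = (h + 4)*(h^2 + h - 2) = (h - 1)*(h + 4)*(h + 2)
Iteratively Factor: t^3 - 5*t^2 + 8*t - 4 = (t - 2)*(t^2 - 3*t + 2) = (t - 2)*(t - 1)*(t - 2)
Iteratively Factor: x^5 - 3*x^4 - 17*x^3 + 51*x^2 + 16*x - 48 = (x - 1)*(x^4 - 2*x^3 - 19*x^2 + 32*x + 48) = (x - 4)*(x - 1)*(x^3 + 2*x^2 - 11*x - 12) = (x - 4)*(x - 1)*(x + 1)*(x^2 + x - 12) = (x - 4)*(x - 3)*(x - 1)*(x + 1)*(x + 4)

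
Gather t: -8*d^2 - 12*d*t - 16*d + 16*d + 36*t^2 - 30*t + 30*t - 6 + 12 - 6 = -8*d^2 - 12*d*t + 36*t^2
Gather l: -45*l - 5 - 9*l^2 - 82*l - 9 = -9*l^2 - 127*l - 14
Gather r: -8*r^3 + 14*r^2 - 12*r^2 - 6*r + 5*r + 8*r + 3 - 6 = -8*r^3 + 2*r^2 + 7*r - 3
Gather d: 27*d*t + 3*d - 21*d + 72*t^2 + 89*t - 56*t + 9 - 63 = d*(27*t - 18) + 72*t^2 + 33*t - 54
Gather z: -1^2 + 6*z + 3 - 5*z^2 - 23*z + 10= -5*z^2 - 17*z + 12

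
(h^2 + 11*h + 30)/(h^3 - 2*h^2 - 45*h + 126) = (h^2 + 11*h + 30)/(h^3 - 2*h^2 - 45*h + 126)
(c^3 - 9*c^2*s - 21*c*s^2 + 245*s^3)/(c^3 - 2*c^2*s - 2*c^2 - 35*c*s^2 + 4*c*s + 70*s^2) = (c - 7*s)/(c - 2)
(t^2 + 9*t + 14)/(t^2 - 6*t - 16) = (t + 7)/(t - 8)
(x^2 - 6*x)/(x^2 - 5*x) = (x - 6)/(x - 5)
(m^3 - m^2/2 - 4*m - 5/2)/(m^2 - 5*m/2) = m + 2 + 1/m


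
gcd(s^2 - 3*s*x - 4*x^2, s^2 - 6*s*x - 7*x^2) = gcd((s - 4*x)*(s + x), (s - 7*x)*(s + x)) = s + x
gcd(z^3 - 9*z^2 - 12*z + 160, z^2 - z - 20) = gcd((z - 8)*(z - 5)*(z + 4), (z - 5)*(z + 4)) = z^2 - z - 20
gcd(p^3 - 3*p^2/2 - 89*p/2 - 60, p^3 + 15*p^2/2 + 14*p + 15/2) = p^2 + 13*p/2 + 15/2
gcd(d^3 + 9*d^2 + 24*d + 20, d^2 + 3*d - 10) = d + 5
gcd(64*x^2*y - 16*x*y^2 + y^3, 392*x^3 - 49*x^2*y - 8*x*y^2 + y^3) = 8*x - y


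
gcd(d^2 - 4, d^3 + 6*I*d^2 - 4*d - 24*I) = d^2 - 4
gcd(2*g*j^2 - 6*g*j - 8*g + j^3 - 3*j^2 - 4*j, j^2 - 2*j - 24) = 1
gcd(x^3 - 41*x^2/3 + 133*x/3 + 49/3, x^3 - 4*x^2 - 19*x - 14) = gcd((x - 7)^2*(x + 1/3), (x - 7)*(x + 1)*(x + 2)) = x - 7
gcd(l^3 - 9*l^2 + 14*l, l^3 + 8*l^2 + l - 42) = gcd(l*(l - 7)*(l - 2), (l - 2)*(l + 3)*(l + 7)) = l - 2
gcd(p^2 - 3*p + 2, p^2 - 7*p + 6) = p - 1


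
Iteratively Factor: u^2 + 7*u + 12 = (u + 3)*(u + 4)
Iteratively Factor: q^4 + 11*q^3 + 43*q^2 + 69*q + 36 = (q + 3)*(q^3 + 8*q^2 + 19*q + 12) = (q + 3)*(q + 4)*(q^2 + 4*q + 3) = (q + 3)^2*(q + 4)*(q + 1)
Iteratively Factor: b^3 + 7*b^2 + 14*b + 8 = (b + 2)*(b^2 + 5*b + 4) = (b + 1)*(b + 2)*(b + 4)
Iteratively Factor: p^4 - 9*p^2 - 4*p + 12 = (p - 3)*(p^3 + 3*p^2 - 4) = (p - 3)*(p + 2)*(p^2 + p - 2) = (p - 3)*(p + 2)^2*(p - 1)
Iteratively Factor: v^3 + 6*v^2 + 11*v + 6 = (v + 3)*(v^2 + 3*v + 2) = (v + 2)*(v + 3)*(v + 1)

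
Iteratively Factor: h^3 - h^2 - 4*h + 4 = (h - 1)*(h^2 - 4) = (h - 2)*(h - 1)*(h + 2)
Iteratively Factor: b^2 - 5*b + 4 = (b - 1)*(b - 4)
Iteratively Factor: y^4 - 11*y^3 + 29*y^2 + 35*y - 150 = (y + 2)*(y^3 - 13*y^2 + 55*y - 75) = (y - 5)*(y + 2)*(y^2 - 8*y + 15) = (y - 5)^2*(y + 2)*(y - 3)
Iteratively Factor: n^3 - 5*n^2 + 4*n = (n - 1)*(n^2 - 4*n) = n*(n - 1)*(n - 4)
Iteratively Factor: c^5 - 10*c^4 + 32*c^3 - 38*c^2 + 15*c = (c - 1)*(c^4 - 9*c^3 + 23*c^2 - 15*c) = (c - 5)*(c - 1)*(c^3 - 4*c^2 + 3*c) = (c - 5)*(c - 3)*(c - 1)*(c^2 - c) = (c - 5)*(c - 3)*(c - 1)^2*(c)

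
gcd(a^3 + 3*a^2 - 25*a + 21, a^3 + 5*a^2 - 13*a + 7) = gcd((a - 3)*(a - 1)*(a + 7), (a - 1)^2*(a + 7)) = a^2 + 6*a - 7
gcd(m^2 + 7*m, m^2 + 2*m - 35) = m + 7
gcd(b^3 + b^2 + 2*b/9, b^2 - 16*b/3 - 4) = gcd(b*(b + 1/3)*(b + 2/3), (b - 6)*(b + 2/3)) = b + 2/3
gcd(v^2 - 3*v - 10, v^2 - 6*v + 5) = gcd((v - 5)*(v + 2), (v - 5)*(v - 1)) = v - 5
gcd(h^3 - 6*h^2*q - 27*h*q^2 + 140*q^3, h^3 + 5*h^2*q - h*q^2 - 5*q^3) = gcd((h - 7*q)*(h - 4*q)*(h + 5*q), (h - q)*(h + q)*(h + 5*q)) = h + 5*q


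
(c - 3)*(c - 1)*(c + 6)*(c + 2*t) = c^4 + 2*c^3*t + 2*c^3 + 4*c^2*t - 21*c^2 - 42*c*t + 18*c + 36*t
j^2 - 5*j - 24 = (j - 8)*(j + 3)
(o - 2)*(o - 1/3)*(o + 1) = o^3 - 4*o^2/3 - 5*o/3 + 2/3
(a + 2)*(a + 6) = a^2 + 8*a + 12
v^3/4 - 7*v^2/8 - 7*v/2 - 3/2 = (v/4 + 1/2)*(v - 6)*(v + 1/2)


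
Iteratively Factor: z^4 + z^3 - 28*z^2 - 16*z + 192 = (z + 4)*(z^3 - 3*z^2 - 16*z + 48) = (z - 3)*(z + 4)*(z^2 - 16) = (z - 4)*(z - 3)*(z + 4)*(z + 4)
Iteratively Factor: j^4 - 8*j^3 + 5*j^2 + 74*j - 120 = (j + 3)*(j^3 - 11*j^2 + 38*j - 40) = (j - 5)*(j + 3)*(j^2 - 6*j + 8) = (j - 5)*(j - 2)*(j + 3)*(j - 4)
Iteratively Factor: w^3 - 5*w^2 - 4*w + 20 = (w - 2)*(w^2 - 3*w - 10) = (w - 2)*(w + 2)*(w - 5)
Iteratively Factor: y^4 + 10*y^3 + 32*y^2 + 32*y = (y + 2)*(y^3 + 8*y^2 + 16*y) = y*(y + 2)*(y^2 + 8*y + 16) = y*(y + 2)*(y + 4)*(y + 4)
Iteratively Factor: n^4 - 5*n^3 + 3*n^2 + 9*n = (n - 3)*(n^3 - 2*n^2 - 3*n) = (n - 3)*(n + 1)*(n^2 - 3*n) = (n - 3)^2*(n + 1)*(n)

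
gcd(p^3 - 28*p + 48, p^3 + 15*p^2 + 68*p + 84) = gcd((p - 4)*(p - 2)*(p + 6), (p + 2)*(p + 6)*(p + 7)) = p + 6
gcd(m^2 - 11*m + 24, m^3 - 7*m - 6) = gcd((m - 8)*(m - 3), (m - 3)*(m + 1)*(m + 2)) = m - 3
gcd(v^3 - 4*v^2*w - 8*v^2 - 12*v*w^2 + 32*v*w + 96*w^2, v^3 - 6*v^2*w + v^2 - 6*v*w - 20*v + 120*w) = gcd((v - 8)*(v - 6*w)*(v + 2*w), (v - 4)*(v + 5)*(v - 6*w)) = v - 6*w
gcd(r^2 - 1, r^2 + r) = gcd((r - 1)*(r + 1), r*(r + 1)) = r + 1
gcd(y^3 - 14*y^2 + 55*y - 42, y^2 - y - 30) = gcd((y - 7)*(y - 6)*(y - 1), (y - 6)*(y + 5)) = y - 6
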